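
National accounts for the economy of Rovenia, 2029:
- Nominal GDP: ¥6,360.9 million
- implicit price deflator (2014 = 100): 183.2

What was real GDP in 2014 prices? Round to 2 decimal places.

Real GDP = Nominal / (implicit price deflator/100) = 6360.9 / 1.832 = 3472.11.

¥3,472.11 million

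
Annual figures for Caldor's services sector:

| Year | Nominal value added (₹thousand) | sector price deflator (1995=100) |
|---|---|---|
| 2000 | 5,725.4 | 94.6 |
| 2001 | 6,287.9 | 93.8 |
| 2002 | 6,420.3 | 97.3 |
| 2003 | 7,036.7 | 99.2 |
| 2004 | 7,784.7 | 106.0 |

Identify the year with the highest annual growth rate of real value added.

2001

2001: real = 6287.9/0.938 = 6703.52; growth vs 2000 (6052.22) = 10.76%.
2002: real = 6420.3/0.973 = 6598.46; growth vs 2001 (6703.52) = -1.57%.
2003: real = 7036.7/0.992 = 7093.45; growth vs 2002 (6598.46) = 7.50%.
2004: real = 7784.7/1.060 = 7344.06; growth vs 2003 (7093.45) = 3.53%.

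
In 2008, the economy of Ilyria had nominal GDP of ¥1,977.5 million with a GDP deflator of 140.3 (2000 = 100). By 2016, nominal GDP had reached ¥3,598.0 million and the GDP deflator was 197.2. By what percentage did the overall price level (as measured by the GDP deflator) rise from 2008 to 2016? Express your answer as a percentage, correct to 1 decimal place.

40.6%

Price-level change = 197.2 / 140.3 − 1 = 0.4056.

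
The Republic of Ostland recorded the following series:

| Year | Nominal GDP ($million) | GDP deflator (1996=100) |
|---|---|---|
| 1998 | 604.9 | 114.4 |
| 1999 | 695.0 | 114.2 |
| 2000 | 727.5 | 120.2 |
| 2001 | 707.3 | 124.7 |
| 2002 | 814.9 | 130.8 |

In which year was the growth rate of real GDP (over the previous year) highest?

1999

1999: real = 695.0/1.142 = 608.58; growth vs 1998 (528.76) = 15.10%.
2000: real = 727.5/1.202 = 605.24; growth vs 1999 (608.58) = -0.55%.
2001: real = 707.3/1.247 = 567.20; growth vs 2000 (605.24) = -6.29%.
2002: real = 814.9/1.308 = 623.01; growth vs 2001 (567.20) = 9.84%.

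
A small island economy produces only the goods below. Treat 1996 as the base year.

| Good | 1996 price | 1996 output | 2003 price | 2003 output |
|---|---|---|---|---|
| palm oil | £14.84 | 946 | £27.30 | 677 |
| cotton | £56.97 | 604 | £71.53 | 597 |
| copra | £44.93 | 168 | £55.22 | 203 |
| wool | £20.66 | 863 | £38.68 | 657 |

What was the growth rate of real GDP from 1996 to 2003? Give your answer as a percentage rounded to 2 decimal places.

-9.58%

Real GDP 1996 = Nominal GDP 1996 = 14.84·946 + 56.97·604 + 44.93·168 + 20.66·863 = 73826.34.
Real GDP 2003 (at 1996 prices) = 14.84·677 + 56.97·597 + 44.93·203 + 20.66·657 = 66752.18.
Real growth = 66752.18/73826.34 − 1 = -0.0958.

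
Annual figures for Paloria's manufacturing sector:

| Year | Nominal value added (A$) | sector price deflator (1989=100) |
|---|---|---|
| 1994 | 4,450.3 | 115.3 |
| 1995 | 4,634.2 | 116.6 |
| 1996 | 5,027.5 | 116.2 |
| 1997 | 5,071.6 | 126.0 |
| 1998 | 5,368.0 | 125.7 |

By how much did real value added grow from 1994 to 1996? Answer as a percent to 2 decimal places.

12.09%

Real value added 1994 = 4450.3/1.153 = 3859.76.
Real value added 1996 = 5027.5/1.162 = 4326.59.
Change = 4326.59/3859.76 − 1 = 0.1209.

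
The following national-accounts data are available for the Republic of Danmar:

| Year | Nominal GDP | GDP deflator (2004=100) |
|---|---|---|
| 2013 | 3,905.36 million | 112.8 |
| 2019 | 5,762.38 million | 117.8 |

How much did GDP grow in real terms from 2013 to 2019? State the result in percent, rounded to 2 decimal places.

Real GDP 2013 = 3905.36 / 1.128 = 3462.20.
Real GDP 2019 = 5762.38 / 1.178 = 4891.66.
Real growth = 4891.66 / 3462.20 − 1 = 0.4129.

41.29%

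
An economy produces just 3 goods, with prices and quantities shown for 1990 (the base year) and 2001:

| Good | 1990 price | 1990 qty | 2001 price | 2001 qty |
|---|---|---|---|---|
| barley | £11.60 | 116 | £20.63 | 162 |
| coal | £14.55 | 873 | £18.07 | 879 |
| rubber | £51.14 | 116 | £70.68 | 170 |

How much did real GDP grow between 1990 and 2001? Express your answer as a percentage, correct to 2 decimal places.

16.93%

Real GDP 1990 = Nominal GDP 1990 = 11.60·116 + 14.55·873 + 51.14·116 = 19979.99.
Real GDP 2001 (at 1990 prices) = 11.60·162 + 14.55·879 + 51.14·170 = 23362.45.
Real growth = 23362.45/19979.99 − 1 = 0.1693.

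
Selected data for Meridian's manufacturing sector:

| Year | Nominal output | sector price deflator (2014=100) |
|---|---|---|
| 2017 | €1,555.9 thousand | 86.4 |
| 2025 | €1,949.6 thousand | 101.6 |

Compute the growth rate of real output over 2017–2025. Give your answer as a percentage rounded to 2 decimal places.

6.56%

Real output 2017 = 1555.9 / 0.864 = 1800.81.
Real output 2025 = 1949.6 / 1.016 = 1918.90.
Real growth = 1918.90 / 1800.81 − 1 = 0.0656.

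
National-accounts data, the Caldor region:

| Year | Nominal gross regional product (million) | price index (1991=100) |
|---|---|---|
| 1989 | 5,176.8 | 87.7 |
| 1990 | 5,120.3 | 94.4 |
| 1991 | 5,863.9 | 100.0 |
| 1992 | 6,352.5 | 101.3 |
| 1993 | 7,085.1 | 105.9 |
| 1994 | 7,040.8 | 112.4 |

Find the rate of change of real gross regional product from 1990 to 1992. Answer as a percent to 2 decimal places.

15.61%

Real gross regional product 1990 = 5120.3/0.944 = 5424.05.
Real gross regional product 1992 = 6352.5/1.013 = 6270.98.
Change = 6270.98/5424.05 − 1 = 0.1561.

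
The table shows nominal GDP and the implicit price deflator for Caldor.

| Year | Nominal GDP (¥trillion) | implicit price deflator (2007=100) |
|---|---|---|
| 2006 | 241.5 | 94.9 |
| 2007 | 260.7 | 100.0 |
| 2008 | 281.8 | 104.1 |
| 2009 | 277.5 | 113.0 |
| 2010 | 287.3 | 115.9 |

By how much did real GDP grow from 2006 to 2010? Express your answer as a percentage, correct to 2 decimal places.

-2.59%

Real GDP 2006 = 241.5/0.949 = 254.48.
Real GDP 2010 = 287.3/1.159 = 247.89.
Change = 247.89/254.48 − 1 = -0.0259.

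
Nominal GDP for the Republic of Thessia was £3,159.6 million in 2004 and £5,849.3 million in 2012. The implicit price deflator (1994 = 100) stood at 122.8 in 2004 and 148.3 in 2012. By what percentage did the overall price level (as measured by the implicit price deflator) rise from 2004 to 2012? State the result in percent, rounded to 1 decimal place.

20.8%

Price-level change = 148.3 / 122.8 − 1 = 0.2077.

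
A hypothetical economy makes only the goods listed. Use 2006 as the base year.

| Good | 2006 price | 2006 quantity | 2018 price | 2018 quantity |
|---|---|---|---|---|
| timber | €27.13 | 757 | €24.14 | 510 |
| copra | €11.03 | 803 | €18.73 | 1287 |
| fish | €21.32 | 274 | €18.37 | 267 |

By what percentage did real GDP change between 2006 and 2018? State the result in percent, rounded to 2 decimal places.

-4.29%

Real GDP 2006 = Nominal GDP 2006 = 27.13·757 + 11.03·803 + 21.32·274 = 35236.18.
Real GDP 2018 (at 2006 prices) = 27.13·510 + 11.03·1287 + 21.32·267 = 33724.35.
Real growth = 33724.35/35236.18 − 1 = -0.0429.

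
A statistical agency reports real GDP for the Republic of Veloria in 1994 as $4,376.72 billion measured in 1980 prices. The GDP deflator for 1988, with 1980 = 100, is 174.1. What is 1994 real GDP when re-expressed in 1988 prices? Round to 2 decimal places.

Real GDP in 1988 prices = Real GDP in 1980 prices × (P_1988/P_1980) = 4376.72 × 1.741 = 7619.87.

$7,619.87 billion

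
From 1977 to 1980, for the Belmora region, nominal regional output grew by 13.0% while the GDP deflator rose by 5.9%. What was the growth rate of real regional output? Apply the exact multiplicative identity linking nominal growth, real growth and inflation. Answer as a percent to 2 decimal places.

(1 + g_nom) = (1 + g_real)(1 + π), so g_real = 1.1300 / 1.0590 − 1 = 0.06704.

6.70%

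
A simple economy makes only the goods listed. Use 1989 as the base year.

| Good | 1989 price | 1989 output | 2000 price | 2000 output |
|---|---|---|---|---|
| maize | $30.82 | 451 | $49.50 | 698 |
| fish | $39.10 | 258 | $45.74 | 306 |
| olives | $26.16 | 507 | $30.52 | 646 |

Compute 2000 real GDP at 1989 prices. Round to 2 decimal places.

$50376.32

Real GDP 2000 = Σ (p_1989 × q_2000) = 30.82·698 + 39.10·306 + 26.16·646 = 50376.32.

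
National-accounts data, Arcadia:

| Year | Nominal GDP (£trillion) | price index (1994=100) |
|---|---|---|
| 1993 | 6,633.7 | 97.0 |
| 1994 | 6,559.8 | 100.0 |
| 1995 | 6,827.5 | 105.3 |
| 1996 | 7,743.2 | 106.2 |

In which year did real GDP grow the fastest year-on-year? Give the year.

1994: real = 6559.8/1.000 = 6559.80; growth vs 1993 (6838.87) = -4.08%.
1995: real = 6827.5/1.053 = 6483.86; growth vs 1994 (6559.80) = -1.16%.
1996: real = 7743.2/1.062 = 7291.15; growth vs 1995 (6483.86) = 12.45%.

1996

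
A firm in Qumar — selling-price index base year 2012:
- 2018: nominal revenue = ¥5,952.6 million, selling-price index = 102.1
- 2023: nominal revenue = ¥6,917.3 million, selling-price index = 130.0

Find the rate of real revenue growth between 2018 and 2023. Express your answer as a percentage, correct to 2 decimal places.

-8.73%

Real revenue 2018 = 5952.6 / 1.021 = 5830.17.
Real revenue 2023 = 6917.3 / 1.300 = 5321.00.
Real growth = 5321.00 / 5830.17 − 1 = -0.0873.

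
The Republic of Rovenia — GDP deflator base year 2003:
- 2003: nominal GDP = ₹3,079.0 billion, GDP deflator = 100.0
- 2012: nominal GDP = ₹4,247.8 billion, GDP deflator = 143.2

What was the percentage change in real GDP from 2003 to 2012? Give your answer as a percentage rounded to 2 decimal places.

Real GDP 2003 = 3079.0 / 1.000 = 3079.00.
Real GDP 2012 = 4247.8 / 1.432 = 2966.34.
Real growth = 2966.34 / 3079.00 − 1 = -0.0366.

-3.66%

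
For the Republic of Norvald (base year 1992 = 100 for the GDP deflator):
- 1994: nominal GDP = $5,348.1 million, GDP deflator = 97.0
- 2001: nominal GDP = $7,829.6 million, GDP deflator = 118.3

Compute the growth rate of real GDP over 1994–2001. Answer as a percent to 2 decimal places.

Deflate each year: 1994 → 5348.1/0.970 = 5513.51; 2001 → 7829.6/1.183 = 6618.43.
So real GDP changed by 6618.43/5513.51 − 1 = 0.2004, i.e. 20.04%.

20.04%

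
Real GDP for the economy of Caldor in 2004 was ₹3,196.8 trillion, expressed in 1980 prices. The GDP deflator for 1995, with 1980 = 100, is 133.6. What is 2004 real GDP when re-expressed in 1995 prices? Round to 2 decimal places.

₹4,270.92 trillion

Real GDP in 1995 prices = Real GDP in 1980 prices × (P_1995/P_1980) = 3196.8 × 1.336 = 4270.92.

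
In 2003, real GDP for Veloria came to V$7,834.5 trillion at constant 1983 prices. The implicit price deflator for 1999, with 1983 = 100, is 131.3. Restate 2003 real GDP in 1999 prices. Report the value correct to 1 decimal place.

V$10,286.7 trillion

Real GDP in 1999 prices = Real GDP in 1983 prices × (P_1999/P_1983) = 7834.5 × 1.313 = 10286.70.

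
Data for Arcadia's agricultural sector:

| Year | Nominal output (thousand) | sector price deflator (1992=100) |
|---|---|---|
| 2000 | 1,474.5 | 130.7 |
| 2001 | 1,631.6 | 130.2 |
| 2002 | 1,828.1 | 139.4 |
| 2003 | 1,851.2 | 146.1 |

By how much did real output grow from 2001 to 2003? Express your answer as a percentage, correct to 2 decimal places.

1.11%

Real output 2001 = 1631.6/1.302 = 1253.15.
Real output 2003 = 1851.2/1.461 = 1267.08.
Change = 1267.08/1253.15 − 1 = 0.0111.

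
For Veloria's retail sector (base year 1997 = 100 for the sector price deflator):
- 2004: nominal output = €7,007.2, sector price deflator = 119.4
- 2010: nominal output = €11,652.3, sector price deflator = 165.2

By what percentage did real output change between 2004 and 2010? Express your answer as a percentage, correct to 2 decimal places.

Deflate each year: 2004 → 7007.2/1.194 = 5868.68; 2010 → 11652.3/1.652 = 7053.45.
So real output changed by 7053.45/5868.68 − 1 = 0.2019, i.e. 20.19%.

20.19%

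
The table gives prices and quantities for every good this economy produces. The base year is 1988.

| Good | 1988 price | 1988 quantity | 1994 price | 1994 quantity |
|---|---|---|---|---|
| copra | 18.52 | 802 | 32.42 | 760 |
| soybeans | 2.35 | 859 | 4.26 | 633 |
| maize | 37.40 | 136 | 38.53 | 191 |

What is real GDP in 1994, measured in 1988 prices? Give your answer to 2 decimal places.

Real GDP 1994 = Σ (p_1988 × q_1994) = 18.52·760 + 2.35·633 + 37.40·191 = 22706.15.

22706.15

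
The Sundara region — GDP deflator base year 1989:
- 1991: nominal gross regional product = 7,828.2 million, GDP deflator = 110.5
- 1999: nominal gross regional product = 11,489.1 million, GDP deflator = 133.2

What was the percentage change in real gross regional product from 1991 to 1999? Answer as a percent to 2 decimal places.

Real gross regional product 1991 = 7828.2 / 1.105 = 7084.34.
Real gross regional product 1999 = 11489.1 / 1.332 = 8625.45.
Real growth = 8625.45 / 7084.34 − 1 = 0.2175.

21.75%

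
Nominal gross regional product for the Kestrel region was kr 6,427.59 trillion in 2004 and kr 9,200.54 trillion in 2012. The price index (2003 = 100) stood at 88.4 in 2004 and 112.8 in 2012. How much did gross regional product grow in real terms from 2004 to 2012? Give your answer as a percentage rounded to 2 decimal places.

12.18%

Deflate each year: 2004 → 6427.59/0.884 = 7271.03; 2012 → 9200.54/1.128 = 8156.51.
So real gross regional product changed by 8156.51/7271.03 − 1 = 0.1218, i.e. 12.18%.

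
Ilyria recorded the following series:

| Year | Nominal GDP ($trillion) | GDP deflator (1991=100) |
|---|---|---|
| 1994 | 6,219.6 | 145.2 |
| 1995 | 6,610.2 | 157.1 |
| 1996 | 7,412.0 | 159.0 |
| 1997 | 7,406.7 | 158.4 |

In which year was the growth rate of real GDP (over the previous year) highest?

1996

1995: real = 6610.2/1.571 = 4207.64; growth vs 1994 (4283.47) = -1.77%.
1996: real = 7412.0/1.590 = 4661.64; growth vs 1995 (4207.64) = 10.79%.
1997: real = 7406.7/1.584 = 4675.95; growth vs 1996 (4661.64) = 0.31%.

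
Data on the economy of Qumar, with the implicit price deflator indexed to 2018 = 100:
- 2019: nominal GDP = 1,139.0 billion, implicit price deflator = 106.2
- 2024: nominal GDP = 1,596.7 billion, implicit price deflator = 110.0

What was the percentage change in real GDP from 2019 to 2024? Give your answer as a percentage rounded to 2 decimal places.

35.34%

Real GDP 2019 = 1139.0 / 1.062 = 1072.50.
Real GDP 2024 = 1596.7 / 1.100 = 1451.55.
Real growth = 1451.55 / 1072.50 − 1 = 0.3534.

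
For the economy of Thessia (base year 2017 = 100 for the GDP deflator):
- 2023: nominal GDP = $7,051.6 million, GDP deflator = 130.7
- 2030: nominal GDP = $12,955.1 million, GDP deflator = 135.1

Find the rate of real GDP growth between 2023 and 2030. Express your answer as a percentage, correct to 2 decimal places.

77.74%

Deflate each year: 2023 → 7051.6/1.307 = 5395.26; 2030 → 12955.1/1.351 = 9589.27.
So real GDP changed by 9589.27/5395.26 − 1 = 0.7774, i.e. 77.74%.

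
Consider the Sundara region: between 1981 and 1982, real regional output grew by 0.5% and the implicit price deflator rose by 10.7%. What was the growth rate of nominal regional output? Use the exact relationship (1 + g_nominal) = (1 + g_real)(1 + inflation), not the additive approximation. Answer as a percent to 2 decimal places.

(1 + g_nom) = (1 + g_real)(1 + π) = 1.0050 × 1.1070 = 1.11254.

11.25%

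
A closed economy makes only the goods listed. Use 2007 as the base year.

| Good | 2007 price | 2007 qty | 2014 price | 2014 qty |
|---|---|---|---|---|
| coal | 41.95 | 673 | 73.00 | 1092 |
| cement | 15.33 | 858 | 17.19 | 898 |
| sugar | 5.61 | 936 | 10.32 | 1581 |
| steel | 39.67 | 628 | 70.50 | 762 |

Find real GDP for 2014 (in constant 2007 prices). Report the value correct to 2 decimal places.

Real GDP 2014 = Σ (p_2007 × q_2014) = 41.95·1092 + 15.33·898 + 5.61·1581 + 39.67·762 = 98673.69.

98673.69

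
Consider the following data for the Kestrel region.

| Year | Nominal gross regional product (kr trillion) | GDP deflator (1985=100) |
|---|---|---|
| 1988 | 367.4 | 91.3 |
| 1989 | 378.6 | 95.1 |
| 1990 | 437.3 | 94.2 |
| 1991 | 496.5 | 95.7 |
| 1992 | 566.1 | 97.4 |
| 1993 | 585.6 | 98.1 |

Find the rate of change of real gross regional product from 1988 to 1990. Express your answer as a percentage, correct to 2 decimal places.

15.36%

Real gross regional product 1988 = 367.4/0.913 = 402.41.
Real gross regional product 1990 = 437.3/0.942 = 464.23.
Change = 464.23/402.41 − 1 = 0.1536.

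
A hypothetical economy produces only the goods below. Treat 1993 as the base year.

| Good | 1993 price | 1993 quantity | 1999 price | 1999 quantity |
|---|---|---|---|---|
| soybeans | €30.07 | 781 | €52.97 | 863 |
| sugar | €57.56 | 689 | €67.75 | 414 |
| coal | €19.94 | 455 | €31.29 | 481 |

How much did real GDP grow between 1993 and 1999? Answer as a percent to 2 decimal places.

Real GDP 1993 = Nominal GDP 1993 = 30.07·781 + 57.56·689 + 19.94·455 = 72216.21.
Real GDP 1999 (at 1993 prices) = 30.07·863 + 57.56·414 + 19.94·481 = 59371.39.
Real growth = 59371.39/72216.21 − 1 = -0.1779.

-17.79%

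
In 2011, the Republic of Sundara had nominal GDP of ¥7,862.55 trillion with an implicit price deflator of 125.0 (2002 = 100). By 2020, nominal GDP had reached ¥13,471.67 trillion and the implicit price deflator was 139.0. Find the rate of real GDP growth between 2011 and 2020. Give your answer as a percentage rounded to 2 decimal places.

54.08%

Real GDP 2011 = 7862.55 / 1.250 = 6290.04.
Real GDP 2020 = 13471.67 / 1.390 = 9691.85.
Real growth = 9691.85 / 6290.04 − 1 = 0.5408.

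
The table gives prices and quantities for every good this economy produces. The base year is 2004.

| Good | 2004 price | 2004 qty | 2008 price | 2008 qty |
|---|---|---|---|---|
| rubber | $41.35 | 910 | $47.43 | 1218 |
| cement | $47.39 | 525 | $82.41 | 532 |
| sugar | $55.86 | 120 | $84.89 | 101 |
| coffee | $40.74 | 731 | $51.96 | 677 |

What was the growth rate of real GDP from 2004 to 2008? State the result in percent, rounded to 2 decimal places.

Real GDP 2004 = Nominal GDP 2004 = 41.35·910 + 47.39·525 + 55.86·120 + 40.74·731 = 98992.39.
Real GDP 2008 (at 2004 prices) = 41.35·1218 + 47.39·532 + 55.86·101 + 40.74·677 = 108798.62.
Real growth = 108798.62/98992.39 − 1 = 0.0991.

9.91%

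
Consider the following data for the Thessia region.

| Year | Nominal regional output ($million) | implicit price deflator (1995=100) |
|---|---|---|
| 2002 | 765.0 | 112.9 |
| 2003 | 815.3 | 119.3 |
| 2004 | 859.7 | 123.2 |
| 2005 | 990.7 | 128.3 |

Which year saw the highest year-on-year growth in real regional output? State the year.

2003: real = 815.3/1.193 = 683.40; growth vs 2002 (677.59) = 0.86%.
2004: real = 859.7/1.232 = 697.81; growth vs 2003 (683.40) = 2.11%.
2005: real = 990.7/1.283 = 772.17; growth vs 2004 (697.81) = 10.66%.

2005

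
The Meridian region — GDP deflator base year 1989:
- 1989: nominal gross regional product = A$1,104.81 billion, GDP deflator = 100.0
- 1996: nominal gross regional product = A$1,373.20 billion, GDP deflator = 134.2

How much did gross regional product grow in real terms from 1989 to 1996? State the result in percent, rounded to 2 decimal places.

Deflate each year: 1989 → 1104.81/1.000 = 1104.81; 1996 → 1373.20/1.342 = 1023.25.
So real gross regional product changed by 1023.25/1104.81 − 1 = -0.0738, i.e. -7.38%.

-7.38%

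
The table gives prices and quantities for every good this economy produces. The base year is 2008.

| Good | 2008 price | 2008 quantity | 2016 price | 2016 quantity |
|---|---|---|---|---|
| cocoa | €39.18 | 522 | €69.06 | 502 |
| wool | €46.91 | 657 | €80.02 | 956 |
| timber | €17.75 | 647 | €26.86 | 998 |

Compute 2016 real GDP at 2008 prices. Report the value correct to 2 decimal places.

Real GDP 2016 = Σ (p_2008 × q_2016) = 39.18·502 + 46.91·956 + 17.75·998 = 82228.82.

€82228.82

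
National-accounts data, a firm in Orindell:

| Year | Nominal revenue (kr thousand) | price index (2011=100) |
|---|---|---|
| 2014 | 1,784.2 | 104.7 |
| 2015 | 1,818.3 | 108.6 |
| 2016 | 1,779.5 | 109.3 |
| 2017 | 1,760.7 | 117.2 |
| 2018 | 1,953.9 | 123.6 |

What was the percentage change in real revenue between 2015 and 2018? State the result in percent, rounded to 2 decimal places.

Real revenue 2015 = 1818.3/1.086 = 1674.31.
Real revenue 2018 = 1953.9/1.236 = 1580.83.
Change = 1580.83/1674.31 − 1 = -0.0558.

-5.58%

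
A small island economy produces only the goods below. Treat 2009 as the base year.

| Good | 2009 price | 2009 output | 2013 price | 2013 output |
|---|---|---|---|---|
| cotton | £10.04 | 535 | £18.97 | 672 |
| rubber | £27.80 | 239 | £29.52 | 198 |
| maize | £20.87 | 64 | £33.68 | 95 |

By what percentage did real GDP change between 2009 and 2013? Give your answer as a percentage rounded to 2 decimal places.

6.61%

Real GDP 2009 = Nominal GDP 2009 = 10.04·535 + 27.80·239 + 20.87·64 = 13351.28.
Real GDP 2013 (at 2009 prices) = 10.04·672 + 27.80·198 + 20.87·95 = 14233.93.
Real growth = 14233.93/13351.28 − 1 = 0.0661.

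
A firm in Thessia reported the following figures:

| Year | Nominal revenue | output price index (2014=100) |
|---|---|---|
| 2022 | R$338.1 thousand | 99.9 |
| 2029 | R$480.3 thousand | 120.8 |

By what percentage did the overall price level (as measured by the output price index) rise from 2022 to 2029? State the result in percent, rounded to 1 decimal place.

20.9%

Price-level change = 120.8 / 99.9 − 1 = 0.2092.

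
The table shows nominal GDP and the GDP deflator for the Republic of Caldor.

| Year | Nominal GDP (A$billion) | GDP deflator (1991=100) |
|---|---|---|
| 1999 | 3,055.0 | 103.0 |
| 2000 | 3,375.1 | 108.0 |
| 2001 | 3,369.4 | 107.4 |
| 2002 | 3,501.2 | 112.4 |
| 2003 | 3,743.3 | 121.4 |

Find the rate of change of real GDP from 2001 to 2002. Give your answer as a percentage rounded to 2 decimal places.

Real GDP 2001 = 3369.4/1.074 = 3137.24.
Real GDP 2002 = 3501.2/1.124 = 3114.95.
Change = 3114.95/3137.24 − 1 = -0.0071.

-0.71%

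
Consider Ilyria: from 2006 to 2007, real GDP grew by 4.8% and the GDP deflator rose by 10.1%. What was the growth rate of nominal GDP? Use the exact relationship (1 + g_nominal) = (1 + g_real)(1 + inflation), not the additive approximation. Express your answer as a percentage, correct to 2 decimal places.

(1 + g_nom) = (1 + g_real)(1 + π) = 1.0480 × 1.1010 = 1.15385.

15.38%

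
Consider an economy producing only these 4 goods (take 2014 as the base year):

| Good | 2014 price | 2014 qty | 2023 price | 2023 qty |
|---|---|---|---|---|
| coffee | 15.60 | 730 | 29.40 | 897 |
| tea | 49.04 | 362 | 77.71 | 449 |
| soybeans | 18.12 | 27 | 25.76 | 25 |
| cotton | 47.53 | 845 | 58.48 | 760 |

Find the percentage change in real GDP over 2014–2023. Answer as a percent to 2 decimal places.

Real GDP 2014 = Nominal GDP 2014 = 15.60·730 + 49.04·362 + 18.12·27 + 47.53·845 = 69792.57.
Real GDP 2023 (at 2014 prices) = 15.60·897 + 49.04·449 + 18.12·25 + 47.53·760 = 72587.96.
Real growth = 72587.96/69792.57 − 1 = 0.0401.

4.01%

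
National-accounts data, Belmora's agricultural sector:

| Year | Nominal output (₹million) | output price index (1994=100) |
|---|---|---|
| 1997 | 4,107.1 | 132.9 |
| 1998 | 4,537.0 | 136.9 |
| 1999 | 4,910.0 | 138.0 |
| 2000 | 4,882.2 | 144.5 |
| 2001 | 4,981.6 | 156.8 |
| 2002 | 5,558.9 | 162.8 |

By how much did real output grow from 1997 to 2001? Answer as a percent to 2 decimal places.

2.80%

Real output 1997 = 4107.1/1.329 = 3090.37.
Real output 2001 = 4981.6/1.568 = 3177.04.
Change = 3177.04/3090.37 − 1 = 0.0280.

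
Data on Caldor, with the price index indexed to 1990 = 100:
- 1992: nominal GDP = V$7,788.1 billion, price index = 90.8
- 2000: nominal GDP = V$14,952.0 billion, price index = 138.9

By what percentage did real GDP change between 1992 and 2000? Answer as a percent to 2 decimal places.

Deflate each year: 1992 → 7788.1/0.908 = 8577.20; 2000 → 14952.0/1.389 = 10764.58.
So real GDP changed by 10764.58/8577.20 − 1 = 0.2550, i.e. 25.50%.

25.50%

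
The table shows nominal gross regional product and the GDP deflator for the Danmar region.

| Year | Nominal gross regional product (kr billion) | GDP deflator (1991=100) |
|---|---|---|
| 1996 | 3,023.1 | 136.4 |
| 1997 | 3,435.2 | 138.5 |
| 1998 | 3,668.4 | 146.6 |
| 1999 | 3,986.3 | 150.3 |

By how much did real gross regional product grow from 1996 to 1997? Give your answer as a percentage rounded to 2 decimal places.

11.91%

Real gross regional product 1996 = 3023.1/1.364 = 2216.35.
Real gross regional product 1997 = 3435.2/1.385 = 2480.29.
Change = 2480.29/2216.35 − 1 = 0.1191.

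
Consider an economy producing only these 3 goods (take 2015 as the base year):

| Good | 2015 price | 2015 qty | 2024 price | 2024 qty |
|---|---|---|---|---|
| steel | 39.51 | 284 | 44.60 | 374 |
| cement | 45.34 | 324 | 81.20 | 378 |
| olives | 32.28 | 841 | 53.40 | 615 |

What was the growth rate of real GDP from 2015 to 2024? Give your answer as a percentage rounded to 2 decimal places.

-2.43%

Real GDP 2015 = Nominal GDP 2015 = 39.51·284 + 45.34·324 + 32.28·841 = 53058.48.
Real GDP 2024 (at 2015 prices) = 39.51·374 + 45.34·378 + 32.28·615 = 51767.46.
Real growth = 51767.46/53058.48 − 1 = -0.0243.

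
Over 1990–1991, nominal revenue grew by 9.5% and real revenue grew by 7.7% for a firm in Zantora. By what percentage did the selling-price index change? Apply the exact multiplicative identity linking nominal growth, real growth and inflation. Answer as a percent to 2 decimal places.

1.67%

(1 + g_nom) = (1 + g_real)(1 + π), so π = 1.0950 / 1.0770 − 1 = 0.01671.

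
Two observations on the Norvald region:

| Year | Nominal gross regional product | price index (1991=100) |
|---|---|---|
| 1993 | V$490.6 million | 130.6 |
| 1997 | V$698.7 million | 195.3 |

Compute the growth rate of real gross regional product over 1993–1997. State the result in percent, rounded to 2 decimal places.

-4.76%

Real gross regional product 1993 = 490.6 / 1.306 = 375.65.
Real gross regional product 1997 = 698.7 / 1.953 = 357.76.
Real growth = 357.76 / 375.65 − 1 = -0.0476.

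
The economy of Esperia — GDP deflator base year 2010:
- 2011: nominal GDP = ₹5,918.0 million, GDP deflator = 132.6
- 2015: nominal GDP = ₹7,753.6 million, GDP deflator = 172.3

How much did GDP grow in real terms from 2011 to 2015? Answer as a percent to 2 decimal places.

0.83%

Real GDP 2011 = 5918.0 / 1.326 = 4463.05.
Real GDP 2015 = 7753.6 / 1.723 = 4500.06.
Real growth = 4500.06 / 4463.05 − 1 = 0.0083.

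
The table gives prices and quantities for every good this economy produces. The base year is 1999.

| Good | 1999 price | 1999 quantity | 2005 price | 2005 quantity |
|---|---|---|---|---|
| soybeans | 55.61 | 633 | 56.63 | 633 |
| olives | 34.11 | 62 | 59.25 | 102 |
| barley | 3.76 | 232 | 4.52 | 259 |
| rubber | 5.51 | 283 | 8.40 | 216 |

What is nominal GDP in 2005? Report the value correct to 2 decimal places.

44875.37

Nominal GDP 2005 = Σ (p_2005 × q_2005) = 56.63·633 + 59.25·102 + 4.52·259 + 8.40·216 = 44875.37.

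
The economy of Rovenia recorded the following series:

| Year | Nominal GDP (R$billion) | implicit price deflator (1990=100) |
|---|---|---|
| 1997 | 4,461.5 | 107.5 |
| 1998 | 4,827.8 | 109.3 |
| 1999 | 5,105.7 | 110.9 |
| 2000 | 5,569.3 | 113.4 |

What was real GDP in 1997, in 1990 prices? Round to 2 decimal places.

R$4,150.23 billion

Real GDP 1997 = 4461.5 / 1.075 = 4150.23.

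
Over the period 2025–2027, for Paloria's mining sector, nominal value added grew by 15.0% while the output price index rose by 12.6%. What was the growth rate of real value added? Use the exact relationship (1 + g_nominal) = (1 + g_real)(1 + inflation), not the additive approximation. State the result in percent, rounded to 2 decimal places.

(1 + g_nom) = (1 + g_real)(1 + π), so g_real = 1.1500 / 1.1260 − 1 = 0.02131.

2.13%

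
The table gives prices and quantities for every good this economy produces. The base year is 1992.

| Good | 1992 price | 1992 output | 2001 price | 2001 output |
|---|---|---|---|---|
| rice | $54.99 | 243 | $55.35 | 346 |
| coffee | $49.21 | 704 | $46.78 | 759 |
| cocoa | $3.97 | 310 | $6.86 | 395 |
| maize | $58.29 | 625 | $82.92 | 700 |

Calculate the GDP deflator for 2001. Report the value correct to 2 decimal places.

116.87

Nominal GDP 2001 = 55.35·346 + 46.78·759 + 6.86·395 + 82.92·700 = 115410.82.
Real GDP 2001 (at 1992 prices) = 54.99·346 + 49.21·759 + 3.97·395 + 58.29·700 = 98748.08.
Deflator = Nominal/Real × 100 = 115410.82/98748.08 × 100 = 116.874.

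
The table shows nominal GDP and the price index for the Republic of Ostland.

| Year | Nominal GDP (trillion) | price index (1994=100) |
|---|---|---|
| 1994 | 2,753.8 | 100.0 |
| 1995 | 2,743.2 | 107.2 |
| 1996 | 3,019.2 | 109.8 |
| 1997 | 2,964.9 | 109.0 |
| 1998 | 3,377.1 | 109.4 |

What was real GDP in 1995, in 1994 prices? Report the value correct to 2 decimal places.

2,558.96 trillion

Real GDP 1995 = 2743.2 / 1.072 = 2558.96.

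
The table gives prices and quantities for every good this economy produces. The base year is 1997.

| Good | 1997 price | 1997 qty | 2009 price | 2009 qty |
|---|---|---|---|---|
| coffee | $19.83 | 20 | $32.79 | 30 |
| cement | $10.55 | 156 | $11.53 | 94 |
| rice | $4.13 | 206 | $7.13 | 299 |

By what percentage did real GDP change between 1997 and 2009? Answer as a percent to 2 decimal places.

Real GDP 1997 = Nominal GDP 1997 = 19.83·20 + 10.55·156 + 4.13·206 = 2893.18.
Real GDP 2009 (at 1997 prices) = 19.83·30 + 10.55·94 + 4.13·299 = 2821.47.
Real growth = 2821.47/2893.18 − 1 = -0.0248.

-2.48%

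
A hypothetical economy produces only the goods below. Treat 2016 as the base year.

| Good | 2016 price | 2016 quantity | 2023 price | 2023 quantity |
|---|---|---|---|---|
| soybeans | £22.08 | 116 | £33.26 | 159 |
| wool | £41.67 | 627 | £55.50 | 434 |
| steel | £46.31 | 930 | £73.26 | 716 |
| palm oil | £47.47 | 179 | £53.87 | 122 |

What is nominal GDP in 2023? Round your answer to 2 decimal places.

Nominal GDP 2023 = Σ (p_2023 × q_2023) = 33.26·159 + 55.50·434 + 73.26·716 + 53.87·122 = 88401.64.

£88401.64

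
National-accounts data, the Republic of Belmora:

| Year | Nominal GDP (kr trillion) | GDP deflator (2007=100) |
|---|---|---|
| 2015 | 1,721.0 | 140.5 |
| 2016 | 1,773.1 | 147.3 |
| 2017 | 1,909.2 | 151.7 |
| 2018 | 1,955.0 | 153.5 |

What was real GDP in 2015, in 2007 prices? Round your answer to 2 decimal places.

kr 1,224.91 trillion

Real GDP 2015 = 1721.0 / 1.405 = 1224.91.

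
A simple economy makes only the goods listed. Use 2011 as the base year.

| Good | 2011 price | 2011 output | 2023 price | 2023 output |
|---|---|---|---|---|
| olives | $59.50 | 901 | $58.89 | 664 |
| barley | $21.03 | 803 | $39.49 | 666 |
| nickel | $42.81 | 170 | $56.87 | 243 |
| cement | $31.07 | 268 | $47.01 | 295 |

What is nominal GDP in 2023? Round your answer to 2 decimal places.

Nominal GDP 2023 = Σ (p_2023 × q_2023) = 58.89·664 + 39.49·666 + 56.87·243 + 47.01·295 = 93090.66.

$93090.66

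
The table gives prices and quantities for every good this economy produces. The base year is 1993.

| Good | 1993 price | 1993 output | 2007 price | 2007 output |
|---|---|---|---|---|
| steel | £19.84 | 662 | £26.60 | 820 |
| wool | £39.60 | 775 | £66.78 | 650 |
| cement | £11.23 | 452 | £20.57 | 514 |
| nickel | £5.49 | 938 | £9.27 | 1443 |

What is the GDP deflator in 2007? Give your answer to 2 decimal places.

160.08

Nominal GDP 2007 = 26.60·820 + 66.78·650 + 20.57·514 + 9.27·1443 = 89168.59.
Real GDP 2007 (at 1993 prices) = 19.84·820 + 39.60·650 + 11.23·514 + 5.49·1443 = 55703.09.
Deflator = Nominal/Real × 100 = 89168.59/55703.09 × 100 = 160.078.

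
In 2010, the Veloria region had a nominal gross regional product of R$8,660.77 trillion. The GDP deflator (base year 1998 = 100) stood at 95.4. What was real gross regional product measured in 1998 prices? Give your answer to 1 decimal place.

R$9,078.4 trillion

Real gross regional product = Nominal / (GDP deflator/100) = 8660.77 / 0.954 = 9078.38.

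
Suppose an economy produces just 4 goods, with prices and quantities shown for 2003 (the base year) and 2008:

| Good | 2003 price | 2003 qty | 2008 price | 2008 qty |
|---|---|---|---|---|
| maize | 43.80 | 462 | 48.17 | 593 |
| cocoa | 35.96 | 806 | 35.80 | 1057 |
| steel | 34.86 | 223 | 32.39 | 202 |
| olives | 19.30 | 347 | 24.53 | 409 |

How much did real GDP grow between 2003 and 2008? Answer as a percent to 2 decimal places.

Real GDP 2003 = Nominal GDP 2003 = 43.80·462 + 35.96·806 + 34.86·223 + 19.30·347 = 63690.24.
Real GDP 2008 (at 2003 prices) = 43.80·593 + 35.96·1057 + 34.86·202 + 19.30·409 = 78918.54.
Real growth = 78918.54/63690.24 − 1 = 0.2391.

23.91%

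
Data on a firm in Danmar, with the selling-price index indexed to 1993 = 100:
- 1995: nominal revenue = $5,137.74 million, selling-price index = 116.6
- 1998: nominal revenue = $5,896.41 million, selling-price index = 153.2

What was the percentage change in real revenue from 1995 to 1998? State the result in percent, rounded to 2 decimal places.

-12.65%

Deflate each year: 1995 → 5137.74/1.166 = 4406.30; 1998 → 5896.41/1.532 = 3848.83.
So real revenue changed by 3848.83/4406.30 − 1 = -0.1265, i.e. -12.65%.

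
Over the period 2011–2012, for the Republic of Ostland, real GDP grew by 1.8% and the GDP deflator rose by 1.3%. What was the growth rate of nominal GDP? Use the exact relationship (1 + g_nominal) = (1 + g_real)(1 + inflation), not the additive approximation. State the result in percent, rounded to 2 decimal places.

3.12%

(1 + g_nom) = (1 + g_real)(1 + π) = 1.0180 × 1.0130 = 1.03123.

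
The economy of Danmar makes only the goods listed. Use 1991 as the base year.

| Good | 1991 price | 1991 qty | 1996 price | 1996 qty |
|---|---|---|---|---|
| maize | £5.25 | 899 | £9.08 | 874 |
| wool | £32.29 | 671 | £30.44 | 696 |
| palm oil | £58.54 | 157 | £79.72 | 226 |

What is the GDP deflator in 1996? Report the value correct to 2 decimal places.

116.99

Nominal GDP 1996 = 9.08·874 + 30.44·696 + 79.72·226 = 47138.88.
Real GDP 1996 (at 1991 prices) = 5.25·874 + 32.29·696 + 58.54·226 = 40292.38.
Deflator = Nominal/Real × 100 = 47138.88/40292.38 × 100 = 116.992.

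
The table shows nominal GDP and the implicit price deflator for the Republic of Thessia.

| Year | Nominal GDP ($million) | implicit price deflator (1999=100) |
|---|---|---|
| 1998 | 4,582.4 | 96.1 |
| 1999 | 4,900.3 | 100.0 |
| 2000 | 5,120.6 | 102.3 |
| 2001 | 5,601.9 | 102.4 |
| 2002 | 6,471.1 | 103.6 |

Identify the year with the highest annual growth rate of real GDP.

1999: real = 4900.3/1.000 = 4900.30; growth vs 1998 (4768.37) = 2.77%.
2000: real = 5120.6/1.023 = 5005.47; growth vs 1999 (4900.30) = 2.15%.
2001: real = 5601.9/1.024 = 5470.61; growth vs 2000 (5005.47) = 9.29%.
2002: real = 6471.1/1.036 = 6246.24; growth vs 2001 (5470.61) = 14.18%.

2002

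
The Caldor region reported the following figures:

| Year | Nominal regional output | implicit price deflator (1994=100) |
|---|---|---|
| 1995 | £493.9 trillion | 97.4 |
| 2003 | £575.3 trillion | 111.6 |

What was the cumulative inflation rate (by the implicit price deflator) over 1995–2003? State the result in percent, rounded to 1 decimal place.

Price-level change = 111.6 / 97.4 − 1 = 0.1458.

14.6%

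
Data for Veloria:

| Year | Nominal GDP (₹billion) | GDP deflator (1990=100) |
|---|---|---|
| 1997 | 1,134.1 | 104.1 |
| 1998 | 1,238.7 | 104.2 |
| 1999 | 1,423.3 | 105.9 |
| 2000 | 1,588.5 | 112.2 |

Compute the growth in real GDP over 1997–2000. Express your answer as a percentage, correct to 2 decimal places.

Real GDP 1997 = 1134.1/1.041 = 1089.43.
Real GDP 2000 = 1588.5/1.122 = 1415.78.
Change = 1415.78/1089.43 − 1 = 0.2996.

29.96%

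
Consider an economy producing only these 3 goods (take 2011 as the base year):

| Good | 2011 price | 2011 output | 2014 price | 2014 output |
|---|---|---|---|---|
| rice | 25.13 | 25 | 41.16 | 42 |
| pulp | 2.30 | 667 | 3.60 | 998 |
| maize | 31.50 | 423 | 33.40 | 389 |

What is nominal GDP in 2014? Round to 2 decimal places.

18314.12

Nominal GDP 2014 = Σ (p_2014 × q_2014) = 41.16·42 + 3.60·998 + 33.40·389 = 18314.12.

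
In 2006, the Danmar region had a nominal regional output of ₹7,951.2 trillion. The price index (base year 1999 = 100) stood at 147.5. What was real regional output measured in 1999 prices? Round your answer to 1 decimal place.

₹5,390.6 trillion

Real regional output = Nominal / (price index/100) = 7951.2 / 1.475 = 5390.64.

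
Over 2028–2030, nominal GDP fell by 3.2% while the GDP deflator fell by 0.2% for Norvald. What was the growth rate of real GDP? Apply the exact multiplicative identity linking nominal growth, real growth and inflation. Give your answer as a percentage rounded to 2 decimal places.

(1 + g_nom) = (1 + g_real)(1 + π), so g_real = 0.9680 / 0.9980 − 1 = -0.03006.

-3.01%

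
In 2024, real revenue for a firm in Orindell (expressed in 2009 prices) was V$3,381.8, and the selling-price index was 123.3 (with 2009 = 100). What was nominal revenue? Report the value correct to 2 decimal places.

Nominal revenue = Real × (selling-price index/100) = 3381.8 × 1.233 = 4169.76.

V$4,169.76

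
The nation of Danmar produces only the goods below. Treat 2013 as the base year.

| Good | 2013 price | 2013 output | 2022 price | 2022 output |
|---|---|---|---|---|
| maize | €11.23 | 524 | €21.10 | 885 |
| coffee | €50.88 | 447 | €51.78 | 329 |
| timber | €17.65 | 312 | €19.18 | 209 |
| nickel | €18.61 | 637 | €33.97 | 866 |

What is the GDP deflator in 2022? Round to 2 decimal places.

Nominal GDP 2022 = 21.10·885 + 51.78·329 + 19.18·209 + 33.97·866 = 69135.76.
Real GDP 2022 (at 2013 prices) = 11.23·885 + 50.88·329 + 17.65·209 + 18.61·866 = 46483.18.
Deflator = Nominal/Real × 100 = 69135.76/46483.18 × 100 = 148.733.

148.73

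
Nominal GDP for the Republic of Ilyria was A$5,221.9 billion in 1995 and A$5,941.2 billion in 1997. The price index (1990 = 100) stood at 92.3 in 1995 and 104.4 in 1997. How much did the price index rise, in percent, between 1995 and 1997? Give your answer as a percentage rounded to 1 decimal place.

Price-level change = 104.4 / 92.3 − 1 = 0.1311.

13.1%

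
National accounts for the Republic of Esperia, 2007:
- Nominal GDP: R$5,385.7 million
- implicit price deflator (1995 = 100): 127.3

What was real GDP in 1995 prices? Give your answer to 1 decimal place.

Real GDP = Nominal / (implicit price deflator/100) = 5385.7 / 1.273 = 4230.71.

R$4,230.7 million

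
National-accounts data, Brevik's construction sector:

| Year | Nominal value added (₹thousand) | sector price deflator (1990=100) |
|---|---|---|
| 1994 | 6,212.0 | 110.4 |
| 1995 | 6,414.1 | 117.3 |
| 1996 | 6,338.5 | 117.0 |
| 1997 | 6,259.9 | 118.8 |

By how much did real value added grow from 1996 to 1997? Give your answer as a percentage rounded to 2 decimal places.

-2.74%

Real value added 1996 = 6338.5/1.170 = 5417.52.
Real value added 1997 = 6259.9/1.188 = 5269.28.
Change = 5269.28/5417.52 − 1 = -0.0274.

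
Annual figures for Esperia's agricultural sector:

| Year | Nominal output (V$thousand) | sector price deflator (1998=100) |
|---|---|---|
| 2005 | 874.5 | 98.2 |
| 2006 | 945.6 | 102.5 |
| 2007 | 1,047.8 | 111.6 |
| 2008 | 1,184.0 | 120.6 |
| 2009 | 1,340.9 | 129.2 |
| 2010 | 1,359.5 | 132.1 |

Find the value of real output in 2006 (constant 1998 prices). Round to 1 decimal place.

V$922.5 thousand

Real output 2006 = 945.6 / 1.025 = 922.54.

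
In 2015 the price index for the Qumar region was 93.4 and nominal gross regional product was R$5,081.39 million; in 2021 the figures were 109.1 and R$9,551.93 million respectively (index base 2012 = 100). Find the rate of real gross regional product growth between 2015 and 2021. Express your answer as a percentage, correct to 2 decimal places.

Real gross regional product 2015 = 5081.39 / 0.934 = 5440.46.
Real gross regional product 2021 = 9551.93 / 1.091 = 8755.21.
Real growth = 8755.21 / 5440.46 − 1 = 0.6093.

60.93%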